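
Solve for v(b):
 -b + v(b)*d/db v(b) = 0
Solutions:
 v(b) = -sqrt(C1 + b^2)
 v(b) = sqrt(C1 + b^2)


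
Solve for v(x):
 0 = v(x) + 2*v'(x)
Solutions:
 v(x) = C1*exp(-x/2)


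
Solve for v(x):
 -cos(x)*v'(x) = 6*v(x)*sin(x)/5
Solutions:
 v(x) = C1*cos(x)^(6/5)


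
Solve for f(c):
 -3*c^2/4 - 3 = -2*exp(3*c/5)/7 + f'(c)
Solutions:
 f(c) = C1 - c^3/4 - 3*c + 10*exp(3*c/5)/21


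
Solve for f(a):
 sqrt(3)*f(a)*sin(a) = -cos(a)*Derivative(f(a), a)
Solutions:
 f(a) = C1*cos(a)^(sqrt(3))


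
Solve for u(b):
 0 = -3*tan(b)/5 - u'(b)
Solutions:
 u(b) = C1 + 3*log(cos(b))/5


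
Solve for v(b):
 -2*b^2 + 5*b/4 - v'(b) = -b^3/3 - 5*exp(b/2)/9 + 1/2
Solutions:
 v(b) = C1 + b^4/12 - 2*b^3/3 + 5*b^2/8 - b/2 + 10*exp(b/2)/9


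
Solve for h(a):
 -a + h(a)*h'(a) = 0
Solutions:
 h(a) = -sqrt(C1 + a^2)
 h(a) = sqrt(C1 + a^2)


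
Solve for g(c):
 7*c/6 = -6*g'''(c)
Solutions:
 g(c) = C1 + C2*c + C3*c^2 - 7*c^4/864


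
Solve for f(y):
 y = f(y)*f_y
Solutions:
 f(y) = -sqrt(C1 + y^2)
 f(y) = sqrt(C1 + y^2)


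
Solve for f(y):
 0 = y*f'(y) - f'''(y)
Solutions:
 f(y) = C1 + Integral(C2*airyai(y) + C3*airybi(y), y)


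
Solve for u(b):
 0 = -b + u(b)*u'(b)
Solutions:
 u(b) = -sqrt(C1 + b^2)
 u(b) = sqrt(C1 + b^2)


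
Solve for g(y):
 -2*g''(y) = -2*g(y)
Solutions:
 g(y) = C1*exp(-y) + C2*exp(y)


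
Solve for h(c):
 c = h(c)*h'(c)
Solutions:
 h(c) = -sqrt(C1 + c^2)
 h(c) = sqrt(C1 + c^2)


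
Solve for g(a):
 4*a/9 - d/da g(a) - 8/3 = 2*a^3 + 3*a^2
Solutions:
 g(a) = C1 - a^4/2 - a^3 + 2*a^2/9 - 8*a/3


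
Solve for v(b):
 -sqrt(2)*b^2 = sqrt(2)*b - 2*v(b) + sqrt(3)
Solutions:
 v(b) = sqrt(2)*b^2/2 + sqrt(2)*b/2 + sqrt(3)/2


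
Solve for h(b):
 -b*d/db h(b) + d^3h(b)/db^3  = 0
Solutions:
 h(b) = C1 + Integral(C2*airyai(b) + C3*airybi(b), b)


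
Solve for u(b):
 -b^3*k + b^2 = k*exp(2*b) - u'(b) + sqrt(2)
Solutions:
 u(b) = C1 + b^4*k/4 - b^3/3 + sqrt(2)*b + k*exp(2*b)/2


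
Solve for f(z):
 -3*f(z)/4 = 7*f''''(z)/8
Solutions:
 f(z) = (C1*sin(14^(3/4)*3^(1/4)*z/14) + C2*cos(14^(3/4)*3^(1/4)*z/14))*exp(-14^(3/4)*3^(1/4)*z/14) + (C3*sin(14^(3/4)*3^(1/4)*z/14) + C4*cos(14^(3/4)*3^(1/4)*z/14))*exp(14^(3/4)*3^(1/4)*z/14)


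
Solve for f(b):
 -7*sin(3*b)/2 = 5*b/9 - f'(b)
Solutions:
 f(b) = C1 + 5*b^2/18 - 7*cos(3*b)/6


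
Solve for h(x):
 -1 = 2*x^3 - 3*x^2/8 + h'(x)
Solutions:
 h(x) = C1 - x^4/2 + x^3/8 - x


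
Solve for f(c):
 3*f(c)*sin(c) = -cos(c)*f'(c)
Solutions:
 f(c) = C1*cos(c)^3


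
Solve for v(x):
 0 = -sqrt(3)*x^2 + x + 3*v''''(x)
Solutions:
 v(x) = C1 + C2*x + C3*x^2 + C4*x^3 + sqrt(3)*x^6/1080 - x^5/360


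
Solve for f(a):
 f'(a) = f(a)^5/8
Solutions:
 f(a) = -2^(1/4)*(-1/(C1 + a))^(1/4)
 f(a) = 2^(1/4)*(-1/(C1 + a))^(1/4)
 f(a) = -2^(1/4)*I*(-1/(C1 + a))^(1/4)
 f(a) = 2^(1/4)*I*(-1/(C1 + a))^(1/4)


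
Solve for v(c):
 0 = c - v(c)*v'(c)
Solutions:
 v(c) = -sqrt(C1 + c^2)
 v(c) = sqrt(C1 + c^2)


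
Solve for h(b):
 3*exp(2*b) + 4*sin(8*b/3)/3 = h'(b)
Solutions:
 h(b) = C1 + 3*exp(2*b)/2 - cos(8*b/3)/2


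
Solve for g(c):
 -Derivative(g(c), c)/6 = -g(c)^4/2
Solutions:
 g(c) = (-1/(C1 + 9*c))^(1/3)
 g(c) = (-1/(C1 + 3*c))^(1/3)*(-3^(2/3) - 3*3^(1/6)*I)/6
 g(c) = (-1/(C1 + 3*c))^(1/3)*(-3^(2/3) + 3*3^(1/6)*I)/6


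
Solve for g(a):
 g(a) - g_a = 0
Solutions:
 g(a) = C1*exp(a)


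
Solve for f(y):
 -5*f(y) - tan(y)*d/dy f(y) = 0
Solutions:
 f(y) = C1/sin(y)^5


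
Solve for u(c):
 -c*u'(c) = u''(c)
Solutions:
 u(c) = C1 + C2*erf(sqrt(2)*c/2)


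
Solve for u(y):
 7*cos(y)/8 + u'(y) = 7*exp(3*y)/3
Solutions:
 u(y) = C1 + 7*exp(3*y)/9 - 7*sin(y)/8


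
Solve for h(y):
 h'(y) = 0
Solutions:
 h(y) = C1


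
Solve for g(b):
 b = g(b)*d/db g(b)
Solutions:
 g(b) = -sqrt(C1 + b^2)
 g(b) = sqrt(C1 + b^2)


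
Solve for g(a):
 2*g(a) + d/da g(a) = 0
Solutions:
 g(a) = C1*exp(-2*a)


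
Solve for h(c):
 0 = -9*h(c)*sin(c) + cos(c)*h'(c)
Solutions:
 h(c) = C1/cos(c)^9


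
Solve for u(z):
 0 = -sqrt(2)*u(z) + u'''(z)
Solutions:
 u(z) = C3*exp(2^(1/6)*z) + (C1*sin(2^(1/6)*sqrt(3)*z/2) + C2*cos(2^(1/6)*sqrt(3)*z/2))*exp(-2^(1/6)*z/2)


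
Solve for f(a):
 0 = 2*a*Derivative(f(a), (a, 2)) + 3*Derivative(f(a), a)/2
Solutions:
 f(a) = C1 + C2*a^(1/4)


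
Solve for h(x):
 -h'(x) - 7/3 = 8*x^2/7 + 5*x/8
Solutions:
 h(x) = C1 - 8*x^3/21 - 5*x^2/16 - 7*x/3


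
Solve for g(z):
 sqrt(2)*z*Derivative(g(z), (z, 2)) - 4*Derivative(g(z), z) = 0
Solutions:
 g(z) = C1 + C2*z^(1 + 2*sqrt(2))


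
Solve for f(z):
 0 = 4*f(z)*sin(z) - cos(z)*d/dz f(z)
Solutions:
 f(z) = C1/cos(z)^4


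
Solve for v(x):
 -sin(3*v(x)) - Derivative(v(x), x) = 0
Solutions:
 v(x) = -acos((-C1 - exp(6*x))/(C1 - exp(6*x)))/3 + 2*pi/3
 v(x) = acos((-C1 - exp(6*x))/(C1 - exp(6*x)))/3


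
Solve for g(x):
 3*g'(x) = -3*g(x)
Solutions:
 g(x) = C1*exp(-x)


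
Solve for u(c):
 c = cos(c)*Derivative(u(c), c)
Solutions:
 u(c) = C1 + Integral(c/cos(c), c)


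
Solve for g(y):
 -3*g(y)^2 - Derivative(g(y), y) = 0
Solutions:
 g(y) = 1/(C1 + 3*y)


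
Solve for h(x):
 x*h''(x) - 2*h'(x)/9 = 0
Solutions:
 h(x) = C1 + C2*x^(11/9)


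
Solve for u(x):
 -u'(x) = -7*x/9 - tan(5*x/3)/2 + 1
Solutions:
 u(x) = C1 + 7*x^2/18 - x - 3*log(cos(5*x/3))/10


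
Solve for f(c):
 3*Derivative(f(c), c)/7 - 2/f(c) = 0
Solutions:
 f(c) = -sqrt(C1 + 84*c)/3
 f(c) = sqrt(C1 + 84*c)/3


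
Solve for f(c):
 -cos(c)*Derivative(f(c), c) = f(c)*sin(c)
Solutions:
 f(c) = C1*cos(c)


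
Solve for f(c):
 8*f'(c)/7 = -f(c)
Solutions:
 f(c) = C1*exp(-7*c/8)


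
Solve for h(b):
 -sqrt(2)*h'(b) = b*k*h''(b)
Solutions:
 h(b) = C1 + b^(((re(k) - sqrt(2))*re(k) + im(k)^2)/(re(k)^2 + im(k)^2))*(C2*sin(sqrt(2)*log(b)*Abs(im(k))/(re(k)^2 + im(k)^2)) + C3*cos(sqrt(2)*log(b)*im(k)/(re(k)^2 + im(k)^2)))


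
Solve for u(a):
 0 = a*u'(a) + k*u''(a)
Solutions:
 u(a) = C1 + C2*sqrt(k)*erf(sqrt(2)*a*sqrt(1/k)/2)


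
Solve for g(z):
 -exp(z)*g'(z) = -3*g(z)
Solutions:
 g(z) = C1*exp(-3*exp(-z))


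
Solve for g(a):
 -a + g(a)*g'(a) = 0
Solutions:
 g(a) = -sqrt(C1 + a^2)
 g(a) = sqrt(C1 + a^2)


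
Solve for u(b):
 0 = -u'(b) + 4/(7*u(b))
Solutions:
 u(b) = -sqrt(C1 + 56*b)/7
 u(b) = sqrt(C1 + 56*b)/7


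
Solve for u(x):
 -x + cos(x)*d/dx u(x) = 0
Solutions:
 u(x) = C1 + Integral(x/cos(x), x)


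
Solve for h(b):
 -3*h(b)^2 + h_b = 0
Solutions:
 h(b) = -1/(C1 + 3*b)


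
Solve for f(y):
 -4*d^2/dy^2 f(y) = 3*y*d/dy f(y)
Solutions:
 f(y) = C1 + C2*erf(sqrt(6)*y/4)


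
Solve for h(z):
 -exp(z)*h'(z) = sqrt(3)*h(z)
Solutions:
 h(z) = C1*exp(sqrt(3)*exp(-z))


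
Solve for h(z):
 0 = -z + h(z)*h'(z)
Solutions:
 h(z) = -sqrt(C1 + z^2)
 h(z) = sqrt(C1 + z^2)


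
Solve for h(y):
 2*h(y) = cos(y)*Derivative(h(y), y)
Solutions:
 h(y) = C1*(sin(y) + 1)/(sin(y) - 1)


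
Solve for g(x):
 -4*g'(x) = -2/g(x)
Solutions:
 g(x) = -sqrt(C1 + x)
 g(x) = sqrt(C1 + x)


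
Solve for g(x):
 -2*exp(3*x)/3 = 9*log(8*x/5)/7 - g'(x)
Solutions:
 g(x) = C1 + 9*x*log(x)/7 + 9*x*(-log(5) - 1 + 3*log(2))/7 + 2*exp(3*x)/9


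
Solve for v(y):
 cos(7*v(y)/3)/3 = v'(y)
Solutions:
 -y/3 - 3*log(sin(7*v(y)/3) - 1)/14 + 3*log(sin(7*v(y)/3) + 1)/14 = C1


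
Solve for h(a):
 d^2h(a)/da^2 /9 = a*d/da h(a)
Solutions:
 h(a) = C1 + C2*erfi(3*sqrt(2)*a/2)


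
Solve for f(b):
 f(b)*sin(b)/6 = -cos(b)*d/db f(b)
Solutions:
 f(b) = C1*cos(b)^(1/6)


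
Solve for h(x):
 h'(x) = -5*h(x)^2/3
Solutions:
 h(x) = 3/(C1 + 5*x)


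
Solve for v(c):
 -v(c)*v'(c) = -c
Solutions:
 v(c) = -sqrt(C1 + c^2)
 v(c) = sqrt(C1 + c^2)


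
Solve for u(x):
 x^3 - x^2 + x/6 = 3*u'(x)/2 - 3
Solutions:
 u(x) = C1 + x^4/6 - 2*x^3/9 + x^2/18 + 2*x


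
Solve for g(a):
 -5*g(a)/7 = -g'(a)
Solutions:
 g(a) = C1*exp(5*a/7)


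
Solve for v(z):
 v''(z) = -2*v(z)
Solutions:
 v(z) = C1*sin(sqrt(2)*z) + C2*cos(sqrt(2)*z)


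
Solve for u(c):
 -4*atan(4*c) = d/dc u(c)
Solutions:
 u(c) = C1 - 4*c*atan(4*c) + log(16*c^2 + 1)/2


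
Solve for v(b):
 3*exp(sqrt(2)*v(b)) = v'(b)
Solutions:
 v(b) = sqrt(2)*(2*log(-1/(C1 + 3*b)) - log(2))/4


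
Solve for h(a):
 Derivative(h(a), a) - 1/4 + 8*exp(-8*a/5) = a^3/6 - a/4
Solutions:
 h(a) = C1 + a^4/24 - a^2/8 + a/4 + 5*exp(-8*a/5)


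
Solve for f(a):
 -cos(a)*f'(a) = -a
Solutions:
 f(a) = C1 + Integral(a/cos(a), a)


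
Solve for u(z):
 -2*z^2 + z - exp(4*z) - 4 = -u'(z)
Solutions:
 u(z) = C1 + 2*z^3/3 - z^2/2 + 4*z + exp(4*z)/4


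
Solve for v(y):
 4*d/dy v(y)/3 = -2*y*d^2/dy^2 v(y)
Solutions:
 v(y) = C1 + C2*y^(1/3)


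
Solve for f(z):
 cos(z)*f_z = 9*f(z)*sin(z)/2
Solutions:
 f(z) = C1/cos(z)^(9/2)


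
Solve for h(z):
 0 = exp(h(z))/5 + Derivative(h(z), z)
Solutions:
 h(z) = log(1/(C1 + z)) + log(5)


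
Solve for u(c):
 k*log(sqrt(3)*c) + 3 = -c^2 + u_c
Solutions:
 u(c) = C1 + c^3/3 + c*k*log(c) - c*k + c*k*log(3)/2 + 3*c


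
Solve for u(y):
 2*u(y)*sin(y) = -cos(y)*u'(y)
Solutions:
 u(y) = C1*cos(y)^2


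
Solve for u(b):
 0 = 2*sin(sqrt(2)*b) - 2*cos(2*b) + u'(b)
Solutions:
 u(b) = C1 + sin(2*b) + sqrt(2)*cos(sqrt(2)*b)


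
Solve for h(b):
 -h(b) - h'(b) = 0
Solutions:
 h(b) = C1*exp(-b)


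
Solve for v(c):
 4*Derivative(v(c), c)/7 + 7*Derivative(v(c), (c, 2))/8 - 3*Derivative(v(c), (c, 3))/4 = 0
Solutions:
 v(c) = C1 + C2*exp(c*(49 - sqrt(7777))/84) + C3*exp(c*(49 + sqrt(7777))/84)


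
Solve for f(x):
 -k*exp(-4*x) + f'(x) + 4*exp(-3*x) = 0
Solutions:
 f(x) = C1 - k*exp(-4*x)/4 + 4*exp(-3*x)/3


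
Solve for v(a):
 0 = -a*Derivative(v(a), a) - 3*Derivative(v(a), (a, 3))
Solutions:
 v(a) = C1 + Integral(C2*airyai(-3^(2/3)*a/3) + C3*airybi(-3^(2/3)*a/3), a)


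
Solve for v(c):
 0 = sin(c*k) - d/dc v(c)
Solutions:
 v(c) = C1 - cos(c*k)/k


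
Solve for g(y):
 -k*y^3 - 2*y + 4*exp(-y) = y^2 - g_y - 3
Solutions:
 g(y) = C1 + k*y^4/4 + y^3/3 + y^2 - 3*y + 4*exp(-y)


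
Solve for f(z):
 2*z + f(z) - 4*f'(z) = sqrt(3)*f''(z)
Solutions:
 f(z) = C1*exp(sqrt(3)*z*(-2 + sqrt(sqrt(3) + 4))/3) + C2*exp(-sqrt(3)*z*(2 + sqrt(sqrt(3) + 4))/3) - 2*z - 8


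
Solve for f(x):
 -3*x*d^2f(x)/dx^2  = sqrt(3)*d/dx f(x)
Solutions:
 f(x) = C1 + C2*x^(1 - sqrt(3)/3)


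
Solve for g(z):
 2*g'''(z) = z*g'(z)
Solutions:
 g(z) = C1 + Integral(C2*airyai(2^(2/3)*z/2) + C3*airybi(2^(2/3)*z/2), z)


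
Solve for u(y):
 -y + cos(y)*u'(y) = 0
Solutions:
 u(y) = C1 + Integral(y/cos(y), y)


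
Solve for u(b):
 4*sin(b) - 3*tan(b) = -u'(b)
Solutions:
 u(b) = C1 - 3*log(cos(b)) + 4*cos(b)


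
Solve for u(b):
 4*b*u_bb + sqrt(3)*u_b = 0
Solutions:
 u(b) = C1 + C2*b^(1 - sqrt(3)/4)


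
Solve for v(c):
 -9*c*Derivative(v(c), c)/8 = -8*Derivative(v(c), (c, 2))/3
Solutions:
 v(c) = C1 + C2*erfi(3*sqrt(6)*c/16)


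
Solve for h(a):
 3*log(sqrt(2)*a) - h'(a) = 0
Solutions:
 h(a) = C1 + 3*a*log(a) - 3*a + 3*a*log(2)/2


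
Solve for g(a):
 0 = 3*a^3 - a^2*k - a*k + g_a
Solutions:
 g(a) = C1 - 3*a^4/4 + a^3*k/3 + a^2*k/2


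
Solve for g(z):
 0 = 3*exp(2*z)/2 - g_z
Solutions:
 g(z) = C1 + 3*exp(2*z)/4


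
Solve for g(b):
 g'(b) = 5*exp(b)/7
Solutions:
 g(b) = C1 + 5*exp(b)/7


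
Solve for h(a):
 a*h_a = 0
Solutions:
 h(a) = C1


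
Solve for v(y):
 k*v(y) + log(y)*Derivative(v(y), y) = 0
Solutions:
 v(y) = C1*exp(-k*li(y))


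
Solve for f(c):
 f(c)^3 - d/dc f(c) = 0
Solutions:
 f(c) = -sqrt(2)*sqrt(-1/(C1 + c))/2
 f(c) = sqrt(2)*sqrt(-1/(C1 + c))/2


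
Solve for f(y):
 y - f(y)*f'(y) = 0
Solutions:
 f(y) = -sqrt(C1 + y^2)
 f(y) = sqrt(C1 + y^2)


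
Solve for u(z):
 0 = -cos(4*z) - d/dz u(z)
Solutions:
 u(z) = C1 - sin(4*z)/4


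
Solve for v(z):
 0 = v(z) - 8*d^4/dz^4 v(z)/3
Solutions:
 v(z) = C1*exp(-6^(1/4)*z/2) + C2*exp(6^(1/4)*z/2) + C3*sin(6^(1/4)*z/2) + C4*cos(6^(1/4)*z/2)


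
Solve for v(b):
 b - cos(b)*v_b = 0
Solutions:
 v(b) = C1 + Integral(b/cos(b), b)


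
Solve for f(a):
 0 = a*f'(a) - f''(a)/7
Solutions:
 f(a) = C1 + C2*erfi(sqrt(14)*a/2)


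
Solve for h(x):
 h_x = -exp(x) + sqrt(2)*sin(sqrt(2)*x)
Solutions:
 h(x) = C1 - exp(x) - cos(sqrt(2)*x)


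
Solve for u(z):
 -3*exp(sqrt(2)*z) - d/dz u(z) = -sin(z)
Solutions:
 u(z) = C1 - 3*sqrt(2)*exp(sqrt(2)*z)/2 - cos(z)


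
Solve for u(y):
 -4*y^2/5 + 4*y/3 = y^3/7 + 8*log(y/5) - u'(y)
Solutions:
 u(y) = C1 + y^4/28 + 4*y^3/15 - 2*y^2/3 + 8*y*log(y) - 8*y*log(5) - 8*y


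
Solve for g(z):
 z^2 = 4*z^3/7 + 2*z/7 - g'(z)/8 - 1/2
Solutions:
 g(z) = C1 + 8*z^4/7 - 8*z^3/3 + 8*z^2/7 - 4*z


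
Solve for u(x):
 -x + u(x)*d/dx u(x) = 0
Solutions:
 u(x) = -sqrt(C1 + x^2)
 u(x) = sqrt(C1 + x^2)


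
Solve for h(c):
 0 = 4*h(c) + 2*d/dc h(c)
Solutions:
 h(c) = C1*exp(-2*c)


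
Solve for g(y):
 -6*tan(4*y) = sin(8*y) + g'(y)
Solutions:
 g(y) = C1 + 3*log(cos(4*y))/2 + cos(8*y)/8


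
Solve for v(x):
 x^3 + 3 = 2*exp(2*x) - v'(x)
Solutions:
 v(x) = C1 - x^4/4 - 3*x + exp(2*x)


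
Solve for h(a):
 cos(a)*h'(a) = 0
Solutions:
 h(a) = C1


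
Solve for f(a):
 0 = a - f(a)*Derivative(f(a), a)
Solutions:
 f(a) = -sqrt(C1 + a^2)
 f(a) = sqrt(C1 + a^2)


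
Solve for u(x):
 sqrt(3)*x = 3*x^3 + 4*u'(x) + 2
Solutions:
 u(x) = C1 - 3*x^4/16 + sqrt(3)*x^2/8 - x/2


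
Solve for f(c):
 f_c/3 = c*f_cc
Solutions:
 f(c) = C1 + C2*c^(4/3)


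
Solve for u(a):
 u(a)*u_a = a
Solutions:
 u(a) = -sqrt(C1 + a^2)
 u(a) = sqrt(C1 + a^2)


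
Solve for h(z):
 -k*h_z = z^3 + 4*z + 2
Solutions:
 h(z) = C1 - z^4/(4*k) - 2*z^2/k - 2*z/k


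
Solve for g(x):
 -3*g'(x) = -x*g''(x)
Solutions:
 g(x) = C1 + C2*x^4


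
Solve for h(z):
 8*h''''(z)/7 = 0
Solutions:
 h(z) = C1 + C2*z + C3*z^2 + C4*z^3


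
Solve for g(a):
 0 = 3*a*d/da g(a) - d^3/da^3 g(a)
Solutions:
 g(a) = C1 + Integral(C2*airyai(3^(1/3)*a) + C3*airybi(3^(1/3)*a), a)


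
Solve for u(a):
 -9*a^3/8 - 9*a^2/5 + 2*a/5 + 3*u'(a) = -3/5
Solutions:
 u(a) = C1 + 3*a^4/32 + a^3/5 - a^2/15 - a/5


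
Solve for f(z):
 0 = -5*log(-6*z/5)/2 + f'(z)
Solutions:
 f(z) = C1 + 5*z*log(-z)/2 + 5*z*(-log(5) - 1 + log(6))/2


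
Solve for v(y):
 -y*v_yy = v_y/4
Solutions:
 v(y) = C1 + C2*y^(3/4)


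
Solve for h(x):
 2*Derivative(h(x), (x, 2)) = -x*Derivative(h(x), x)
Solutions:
 h(x) = C1 + C2*erf(x/2)


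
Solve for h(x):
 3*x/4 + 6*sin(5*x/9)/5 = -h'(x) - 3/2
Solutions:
 h(x) = C1 - 3*x^2/8 - 3*x/2 + 54*cos(5*x/9)/25


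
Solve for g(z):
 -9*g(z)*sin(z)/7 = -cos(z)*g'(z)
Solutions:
 g(z) = C1/cos(z)^(9/7)


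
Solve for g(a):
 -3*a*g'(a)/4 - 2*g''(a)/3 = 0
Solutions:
 g(a) = C1 + C2*erf(3*a/4)


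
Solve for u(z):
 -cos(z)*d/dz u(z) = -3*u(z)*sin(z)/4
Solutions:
 u(z) = C1/cos(z)^(3/4)


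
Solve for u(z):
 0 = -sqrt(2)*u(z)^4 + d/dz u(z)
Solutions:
 u(z) = (-1/(C1 + 3*sqrt(2)*z))^(1/3)
 u(z) = (-1/(C1 + sqrt(2)*z))^(1/3)*(-3^(2/3) - 3*3^(1/6)*I)/6
 u(z) = (-1/(C1 + sqrt(2)*z))^(1/3)*(-3^(2/3) + 3*3^(1/6)*I)/6


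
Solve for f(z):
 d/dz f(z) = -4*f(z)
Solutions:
 f(z) = C1*exp(-4*z)


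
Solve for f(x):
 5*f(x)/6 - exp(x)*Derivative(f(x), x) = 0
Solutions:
 f(x) = C1*exp(-5*exp(-x)/6)


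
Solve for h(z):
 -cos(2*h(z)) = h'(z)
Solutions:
 h(z) = -asin((C1 + exp(4*z))/(C1 - exp(4*z)))/2 + pi/2
 h(z) = asin((C1 + exp(4*z))/(C1 - exp(4*z)))/2


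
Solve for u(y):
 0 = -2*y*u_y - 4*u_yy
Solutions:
 u(y) = C1 + C2*erf(y/2)


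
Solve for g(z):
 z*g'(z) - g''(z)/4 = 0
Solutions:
 g(z) = C1 + C2*erfi(sqrt(2)*z)


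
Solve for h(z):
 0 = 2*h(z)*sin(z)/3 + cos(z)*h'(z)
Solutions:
 h(z) = C1*cos(z)^(2/3)


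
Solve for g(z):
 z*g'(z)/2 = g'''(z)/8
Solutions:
 g(z) = C1 + Integral(C2*airyai(2^(2/3)*z) + C3*airybi(2^(2/3)*z), z)


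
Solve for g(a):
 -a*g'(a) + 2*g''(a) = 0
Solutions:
 g(a) = C1 + C2*erfi(a/2)


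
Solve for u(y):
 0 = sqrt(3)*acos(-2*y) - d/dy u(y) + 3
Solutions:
 u(y) = C1 + 3*y + sqrt(3)*(y*acos(-2*y) + sqrt(1 - 4*y^2)/2)


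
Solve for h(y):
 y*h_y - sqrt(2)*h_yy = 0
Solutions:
 h(y) = C1 + C2*erfi(2^(1/4)*y/2)


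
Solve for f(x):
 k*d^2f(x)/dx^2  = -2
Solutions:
 f(x) = C1 + C2*x - x^2/k


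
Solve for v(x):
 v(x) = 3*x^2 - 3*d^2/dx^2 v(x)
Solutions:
 v(x) = C1*sin(sqrt(3)*x/3) + C2*cos(sqrt(3)*x/3) + 3*x^2 - 18


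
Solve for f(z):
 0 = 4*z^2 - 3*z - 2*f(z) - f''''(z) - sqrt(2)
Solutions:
 f(z) = 2*z^2 - 3*z/2 + (C1*sin(2^(3/4)*z/2) + C2*cos(2^(3/4)*z/2))*exp(-2^(3/4)*z/2) + (C3*sin(2^(3/4)*z/2) + C4*cos(2^(3/4)*z/2))*exp(2^(3/4)*z/2) - sqrt(2)/2


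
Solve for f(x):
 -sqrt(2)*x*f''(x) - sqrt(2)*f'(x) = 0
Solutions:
 f(x) = C1 + C2*log(x)


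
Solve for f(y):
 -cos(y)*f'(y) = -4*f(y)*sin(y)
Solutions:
 f(y) = C1/cos(y)^4


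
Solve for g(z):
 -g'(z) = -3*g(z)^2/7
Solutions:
 g(z) = -7/(C1 + 3*z)


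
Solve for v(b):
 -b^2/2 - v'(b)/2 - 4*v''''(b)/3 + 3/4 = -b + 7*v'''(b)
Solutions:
 v(b) = C1 + C2*exp(b*(-14 + 49/(2*sqrt(2094) + 355)^(1/3) + (2*sqrt(2094) + 355)^(1/3))/8)*sin(sqrt(3)*b*(-(2*sqrt(2094) + 355)^(1/3) + 49/(2*sqrt(2094) + 355)^(1/3))/8) + C3*exp(b*(-14 + 49/(2*sqrt(2094) + 355)^(1/3) + (2*sqrt(2094) + 355)^(1/3))/8)*cos(sqrt(3)*b*(-(2*sqrt(2094) + 355)^(1/3) + 49/(2*sqrt(2094) + 355)^(1/3))/8) + C4*exp(-b*(49/(2*sqrt(2094) + 355)^(1/3) + 7 + (2*sqrt(2094) + 355)^(1/3))/4) - b^3/3 + b^2 + 59*b/2


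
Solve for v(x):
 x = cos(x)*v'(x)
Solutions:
 v(x) = C1 + Integral(x/cos(x), x)


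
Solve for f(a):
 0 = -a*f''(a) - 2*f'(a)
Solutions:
 f(a) = C1 + C2/a


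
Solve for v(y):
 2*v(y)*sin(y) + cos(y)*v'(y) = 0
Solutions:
 v(y) = C1*cos(y)^2


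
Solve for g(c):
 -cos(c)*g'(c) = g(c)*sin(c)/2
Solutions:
 g(c) = C1*sqrt(cos(c))


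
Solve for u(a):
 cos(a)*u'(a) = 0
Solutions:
 u(a) = C1


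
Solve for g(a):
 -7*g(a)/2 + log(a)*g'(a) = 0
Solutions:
 g(a) = C1*exp(7*li(a)/2)


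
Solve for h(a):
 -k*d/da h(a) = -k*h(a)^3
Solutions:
 h(a) = -sqrt(2)*sqrt(-1/(C1 + a))/2
 h(a) = sqrt(2)*sqrt(-1/(C1 + a))/2


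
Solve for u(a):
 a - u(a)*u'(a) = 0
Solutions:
 u(a) = -sqrt(C1 + a^2)
 u(a) = sqrt(C1 + a^2)


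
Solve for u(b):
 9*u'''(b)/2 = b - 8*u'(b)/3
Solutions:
 u(b) = C1 + C2*sin(4*sqrt(3)*b/9) + C3*cos(4*sqrt(3)*b/9) + 3*b^2/16


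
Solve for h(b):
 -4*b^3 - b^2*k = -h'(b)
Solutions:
 h(b) = C1 + b^4 + b^3*k/3


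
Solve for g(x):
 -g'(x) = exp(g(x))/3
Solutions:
 g(x) = log(1/(C1 + x)) + log(3)


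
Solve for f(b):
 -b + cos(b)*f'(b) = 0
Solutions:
 f(b) = C1 + Integral(b/cos(b), b)


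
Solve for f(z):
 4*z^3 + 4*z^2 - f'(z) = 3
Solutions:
 f(z) = C1 + z^4 + 4*z^3/3 - 3*z


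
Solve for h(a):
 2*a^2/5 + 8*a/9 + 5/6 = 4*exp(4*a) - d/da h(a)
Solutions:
 h(a) = C1 - 2*a^3/15 - 4*a^2/9 - 5*a/6 + exp(4*a)


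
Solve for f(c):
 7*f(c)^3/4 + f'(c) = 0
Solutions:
 f(c) = -sqrt(2)*sqrt(-1/(C1 - 7*c))
 f(c) = sqrt(2)*sqrt(-1/(C1 - 7*c))


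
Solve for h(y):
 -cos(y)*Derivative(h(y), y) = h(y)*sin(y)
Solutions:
 h(y) = C1*cos(y)


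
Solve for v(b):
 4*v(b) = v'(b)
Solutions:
 v(b) = C1*exp(4*b)


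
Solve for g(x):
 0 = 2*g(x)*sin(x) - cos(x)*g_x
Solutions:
 g(x) = C1/cos(x)^2


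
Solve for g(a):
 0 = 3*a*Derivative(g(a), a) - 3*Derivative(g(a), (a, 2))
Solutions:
 g(a) = C1 + C2*erfi(sqrt(2)*a/2)


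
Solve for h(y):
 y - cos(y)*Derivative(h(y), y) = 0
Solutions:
 h(y) = C1 + Integral(y/cos(y), y)


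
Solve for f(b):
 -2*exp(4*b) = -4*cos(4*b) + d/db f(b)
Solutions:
 f(b) = C1 - exp(4*b)/2 + sin(4*b)


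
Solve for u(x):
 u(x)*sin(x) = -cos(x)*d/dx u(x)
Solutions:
 u(x) = C1*cos(x)


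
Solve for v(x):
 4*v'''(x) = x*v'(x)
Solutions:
 v(x) = C1 + Integral(C2*airyai(2^(1/3)*x/2) + C3*airybi(2^(1/3)*x/2), x)


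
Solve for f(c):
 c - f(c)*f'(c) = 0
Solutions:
 f(c) = -sqrt(C1 + c^2)
 f(c) = sqrt(C1 + c^2)


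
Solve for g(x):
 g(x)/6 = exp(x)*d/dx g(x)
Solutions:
 g(x) = C1*exp(-exp(-x)/6)


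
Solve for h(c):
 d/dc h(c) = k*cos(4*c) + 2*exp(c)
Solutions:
 h(c) = C1 + k*sin(4*c)/4 + 2*exp(c)


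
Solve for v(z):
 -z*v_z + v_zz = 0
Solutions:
 v(z) = C1 + C2*erfi(sqrt(2)*z/2)


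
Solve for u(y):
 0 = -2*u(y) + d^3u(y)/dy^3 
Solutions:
 u(y) = C3*exp(2^(1/3)*y) + (C1*sin(2^(1/3)*sqrt(3)*y/2) + C2*cos(2^(1/3)*sqrt(3)*y/2))*exp(-2^(1/3)*y/2)


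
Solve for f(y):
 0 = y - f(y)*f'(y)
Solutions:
 f(y) = -sqrt(C1 + y^2)
 f(y) = sqrt(C1 + y^2)


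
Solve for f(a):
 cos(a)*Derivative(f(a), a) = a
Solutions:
 f(a) = C1 + Integral(a/cos(a), a)


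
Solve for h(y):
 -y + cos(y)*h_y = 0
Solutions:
 h(y) = C1 + Integral(y/cos(y), y)


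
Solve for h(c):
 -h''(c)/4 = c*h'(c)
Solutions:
 h(c) = C1 + C2*erf(sqrt(2)*c)


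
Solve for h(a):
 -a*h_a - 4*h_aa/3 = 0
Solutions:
 h(a) = C1 + C2*erf(sqrt(6)*a/4)


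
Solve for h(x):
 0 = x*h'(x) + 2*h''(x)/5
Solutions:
 h(x) = C1 + C2*erf(sqrt(5)*x/2)


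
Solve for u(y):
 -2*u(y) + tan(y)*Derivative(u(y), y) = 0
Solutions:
 u(y) = C1*sin(y)^2


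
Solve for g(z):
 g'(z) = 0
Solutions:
 g(z) = C1


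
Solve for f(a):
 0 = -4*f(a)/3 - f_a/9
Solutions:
 f(a) = C1*exp(-12*a)


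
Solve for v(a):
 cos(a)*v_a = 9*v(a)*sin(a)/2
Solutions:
 v(a) = C1/cos(a)^(9/2)


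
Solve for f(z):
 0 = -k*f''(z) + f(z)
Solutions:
 f(z) = C1*exp(-z*sqrt(1/k)) + C2*exp(z*sqrt(1/k))


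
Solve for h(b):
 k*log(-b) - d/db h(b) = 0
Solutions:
 h(b) = C1 + b*k*log(-b) - b*k


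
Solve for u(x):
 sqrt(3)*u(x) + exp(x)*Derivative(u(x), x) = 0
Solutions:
 u(x) = C1*exp(sqrt(3)*exp(-x))


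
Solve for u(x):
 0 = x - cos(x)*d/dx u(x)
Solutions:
 u(x) = C1 + Integral(x/cos(x), x)


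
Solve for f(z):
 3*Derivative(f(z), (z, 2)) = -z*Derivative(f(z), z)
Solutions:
 f(z) = C1 + C2*erf(sqrt(6)*z/6)


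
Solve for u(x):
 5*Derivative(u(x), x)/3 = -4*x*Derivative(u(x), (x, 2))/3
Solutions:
 u(x) = C1 + C2/x^(1/4)


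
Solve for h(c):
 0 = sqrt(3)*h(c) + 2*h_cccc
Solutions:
 h(c) = (C1*sin(2^(1/4)*3^(1/8)*c/2) + C2*cos(2^(1/4)*3^(1/8)*c/2))*exp(-2^(1/4)*3^(1/8)*c/2) + (C3*sin(2^(1/4)*3^(1/8)*c/2) + C4*cos(2^(1/4)*3^(1/8)*c/2))*exp(2^(1/4)*3^(1/8)*c/2)


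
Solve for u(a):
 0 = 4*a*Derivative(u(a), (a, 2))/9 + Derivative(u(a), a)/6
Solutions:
 u(a) = C1 + C2*a^(5/8)


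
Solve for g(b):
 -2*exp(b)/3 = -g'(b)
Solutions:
 g(b) = C1 + 2*exp(b)/3


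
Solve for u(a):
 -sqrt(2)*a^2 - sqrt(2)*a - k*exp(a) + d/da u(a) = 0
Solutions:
 u(a) = C1 + sqrt(2)*a^3/3 + sqrt(2)*a^2/2 + k*exp(a)


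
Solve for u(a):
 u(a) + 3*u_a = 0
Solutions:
 u(a) = C1*exp(-a/3)


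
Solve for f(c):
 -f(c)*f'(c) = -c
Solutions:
 f(c) = -sqrt(C1 + c^2)
 f(c) = sqrt(C1 + c^2)


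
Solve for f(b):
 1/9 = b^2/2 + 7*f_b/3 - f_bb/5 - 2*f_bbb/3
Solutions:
 f(b) = C1 + C2*exp(b*(-3 + sqrt(1409))/20) + C3*exp(-b*(3 + sqrt(1409))/20) - b^3/14 - 9*b^2/490 - 2006*b/25725


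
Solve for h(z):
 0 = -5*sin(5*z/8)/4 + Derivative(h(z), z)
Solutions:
 h(z) = C1 - 2*cos(5*z/8)


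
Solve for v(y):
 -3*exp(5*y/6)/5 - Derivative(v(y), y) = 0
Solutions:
 v(y) = C1 - 18*exp(5*y/6)/25


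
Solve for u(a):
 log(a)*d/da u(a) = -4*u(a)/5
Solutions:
 u(a) = C1*exp(-4*li(a)/5)


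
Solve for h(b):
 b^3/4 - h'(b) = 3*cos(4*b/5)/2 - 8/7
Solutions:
 h(b) = C1 + b^4/16 + 8*b/7 - 15*sin(4*b/5)/8


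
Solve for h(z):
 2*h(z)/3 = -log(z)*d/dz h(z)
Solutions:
 h(z) = C1*exp(-2*li(z)/3)


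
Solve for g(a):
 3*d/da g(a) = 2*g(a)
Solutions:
 g(a) = C1*exp(2*a/3)


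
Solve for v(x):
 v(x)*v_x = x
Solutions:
 v(x) = -sqrt(C1 + x^2)
 v(x) = sqrt(C1 + x^2)


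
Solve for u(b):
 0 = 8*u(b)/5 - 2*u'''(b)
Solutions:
 u(b) = C3*exp(10^(2/3)*b/5) + (C1*sin(10^(2/3)*sqrt(3)*b/10) + C2*cos(10^(2/3)*sqrt(3)*b/10))*exp(-10^(2/3)*b/10)


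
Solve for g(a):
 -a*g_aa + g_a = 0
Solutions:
 g(a) = C1 + C2*a^2


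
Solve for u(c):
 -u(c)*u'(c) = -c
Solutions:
 u(c) = -sqrt(C1 + c^2)
 u(c) = sqrt(C1 + c^2)


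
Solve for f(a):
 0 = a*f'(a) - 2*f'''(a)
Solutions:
 f(a) = C1 + Integral(C2*airyai(2^(2/3)*a/2) + C3*airybi(2^(2/3)*a/2), a)


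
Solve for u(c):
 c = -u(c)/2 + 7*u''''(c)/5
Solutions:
 u(c) = C1*exp(-14^(3/4)*5^(1/4)*c/14) + C2*exp(14^(3/4)*5^(1/4)*c/14) + C3*sin(14^(3/4)*5^(1/4)*c/14) + C4*cos(14^(3/4)*5^(1/4)*c/14) - 2*c


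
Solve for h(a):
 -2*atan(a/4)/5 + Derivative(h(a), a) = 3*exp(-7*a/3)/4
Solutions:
 h(a) = C1 + 2*a*atan(a/4)/5 - 4*log(a^2 + 16)/5 - 9*exp(-7*a/3)/28


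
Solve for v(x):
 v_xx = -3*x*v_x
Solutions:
 v(x) = C1 + C2*erf(sqrt(6)*x/2)


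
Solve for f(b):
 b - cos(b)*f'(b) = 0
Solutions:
 f(b) = C1 + Integral(b/cos(b), b)


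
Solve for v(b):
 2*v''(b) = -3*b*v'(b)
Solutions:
 v(b) = C1 + C2*erf(sqrt(3)*b/2)


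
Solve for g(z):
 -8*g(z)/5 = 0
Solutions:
 g(z) = 0


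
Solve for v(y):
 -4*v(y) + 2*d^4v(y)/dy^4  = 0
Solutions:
 v(y) = C1*exp(-2^(1/4)*y) + C2*exp(2^(1/4)*y) + C3*sin(2^(1/4)*y) + C4*cos(2^(1/4)*y)


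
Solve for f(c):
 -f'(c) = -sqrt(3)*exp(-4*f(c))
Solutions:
 f(c) = log(-I*(C1 + 4*sqrt(3)*c)^(1/4))
 f(c) = log(I*(C1 + 4*sqrt(3)*c)^(1/4))
 f(c) = log(-(C1 + 4*sqrt(3)*c)^(1/4))
 f(c) = log(C1 + 4*sqrt(3)*c)/4


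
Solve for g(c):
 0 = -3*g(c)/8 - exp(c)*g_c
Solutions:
 g(c) = C1*exp(3*exp(-c)/8)


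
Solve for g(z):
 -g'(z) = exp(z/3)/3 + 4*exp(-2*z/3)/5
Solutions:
 g(z) = C1 - exp(z)^(1/3) + 6*exp(-2*z/3)/5


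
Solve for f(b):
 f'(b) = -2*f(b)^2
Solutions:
 f(b) = 1/(C1 + 2*b)


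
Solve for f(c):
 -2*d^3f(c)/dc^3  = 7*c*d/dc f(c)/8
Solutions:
 f(c) = C1 + Integral(C2*airyai(-2^(2/3)*7^(1/3)*c/4) + C3*airybi(-2^(2/3)*7^(1/3)*c/4), c)


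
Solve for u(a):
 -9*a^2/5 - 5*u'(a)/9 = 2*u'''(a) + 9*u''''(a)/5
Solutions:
 u(a) = C1 + C2*exp(a*(-40 + 40*10^(1/3)/(9*sqrt(1209) + 323)^(1/3) + 10^(2/3)*(9*sqrt(1209) + 323)^(1/3))/108)*sin(10^(1/3)*sqrt(3)*a*(-10^(1/3)*(9*sqrt(1209) + 323)^(1/3) + 40/(9*sqrt(1209) + 323)^(1/3))/108) + C3*exp(a*(-40 + 40*10^(1/3)/(9*sqrt(1209) + 323)^(1/3) + 10^(2/3)*(9*sqrt(1209) + 323)^(1/3))/108)*cos(10^(1/3)*sqrt(3)*a*(-10^(1/3)*(9*sqrt(1209) + 323)^(1/3) + 40/(9*sqrt(1209) + 323)^(1/3))/108) + C4*exp(-a*(40*10^(1/3)/(9*sqrt(1209) + 323)^(1/3) + 20 + 10^(2/3)*(9*sqrt(1209) + 323)^(1/3))/54) - 27*a^3/25 + 2916*a/125


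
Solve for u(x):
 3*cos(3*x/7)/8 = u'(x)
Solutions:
 u(x) = C1 + 7*sin(3*x/7)/8


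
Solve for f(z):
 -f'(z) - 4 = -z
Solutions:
 f(z) = C1 + z^2/2 - 4*z


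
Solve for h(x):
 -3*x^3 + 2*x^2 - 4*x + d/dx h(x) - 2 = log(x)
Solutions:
 h(x) = C1 + 3*x^4/4 - 2*x^3/3 + 2*x^2 + x*log(x) + x


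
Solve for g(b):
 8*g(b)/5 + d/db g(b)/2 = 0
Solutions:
 g(b) = C1*exp(-16*b/5)


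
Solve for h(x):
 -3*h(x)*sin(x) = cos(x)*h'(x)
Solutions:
 h(x) = C1*cos(x)^3


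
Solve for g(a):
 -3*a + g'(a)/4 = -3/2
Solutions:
 g(a) = C1 + 6*a^2 - 6*a


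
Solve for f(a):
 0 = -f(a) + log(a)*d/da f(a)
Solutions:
 f(a) = C1*exp(li(a))


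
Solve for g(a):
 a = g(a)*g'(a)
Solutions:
 g(a) = -sqrt(C1 + a^2)
 g(a) = sqrt(C1 + a^2)


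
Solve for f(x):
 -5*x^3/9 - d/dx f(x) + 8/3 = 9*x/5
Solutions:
 f(x) = C1 - 5*x^4/36 - 9*x^2/10 + 8*x/3


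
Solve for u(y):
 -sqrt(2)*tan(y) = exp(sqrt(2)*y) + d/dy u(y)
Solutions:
 u(y) = C1 - sqrt(2)*exp(sqrt(2)*y)/2 + sqrt(2)*log(cos(y))


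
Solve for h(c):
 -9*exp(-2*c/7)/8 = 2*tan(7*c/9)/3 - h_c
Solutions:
 h(c) = C1 + 3*log(tan(7*c/9)^2 + 1)/7 - 63*exp(-2*c/7)/16


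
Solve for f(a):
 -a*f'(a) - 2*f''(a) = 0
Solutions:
 f(a) = C1 + C2*erf(a/2)


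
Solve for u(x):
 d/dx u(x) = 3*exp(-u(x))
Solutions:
 u(x) = log(C1 + 3*x)


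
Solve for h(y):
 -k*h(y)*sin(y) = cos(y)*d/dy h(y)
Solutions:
 h(y) = C1*exp(k*log(cos(y)))


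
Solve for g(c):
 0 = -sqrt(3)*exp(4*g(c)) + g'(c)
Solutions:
 g(c) = log(-(-1/(C1 + 4*sqrt(3)*c))^(1/4))
 g(c) = log(-1/(C1 + 4*sqrt(3)*c))/4
 g(c) = log(-I*(-1/(C1 + 4*sqrt(3)*c))^(1/4))
 g(c) = log(I*(-1/(C1 + 4*sqrt(3)*c))^(1/4))


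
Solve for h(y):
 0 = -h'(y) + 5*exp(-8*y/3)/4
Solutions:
 h(y) = C1 - 15*exp(-8*y/3)/32


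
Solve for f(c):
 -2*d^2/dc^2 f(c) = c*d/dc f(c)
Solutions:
 f(c) = C1 + C2*erf(c/2)


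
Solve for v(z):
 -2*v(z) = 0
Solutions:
 v(z) = 0


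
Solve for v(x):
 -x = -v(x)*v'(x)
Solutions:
 v(x) = -sqrt(C1 + x^2)
 v(x) = sqrt(C1 + x^2)


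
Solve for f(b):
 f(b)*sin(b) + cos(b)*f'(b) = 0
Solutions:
 f(b) = C1*cos(b)


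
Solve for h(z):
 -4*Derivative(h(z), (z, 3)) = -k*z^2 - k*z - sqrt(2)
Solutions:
 h(z) = C1 + C2*z + C3*z^2 + k*z^5/240 + k*z^4/96 + sqrt(2)*z^3/24


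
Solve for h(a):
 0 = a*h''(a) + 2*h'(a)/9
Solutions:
 h(a) = C1 + C2*a^(7/9)


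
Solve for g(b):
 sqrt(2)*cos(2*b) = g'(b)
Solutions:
 g(b) = C1 + sqrt(2)*sin(2*b)/2


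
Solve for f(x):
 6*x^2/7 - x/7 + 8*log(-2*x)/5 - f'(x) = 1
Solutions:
 f(x) = C1 + 2*x^3/7 - x^2/14 + 8*x*log(-x)/5 + x*(-13 + 8*log(2))/5


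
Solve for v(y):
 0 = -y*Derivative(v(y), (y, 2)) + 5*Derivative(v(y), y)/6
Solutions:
 v(y) = C1 + C2*y^(11/6)


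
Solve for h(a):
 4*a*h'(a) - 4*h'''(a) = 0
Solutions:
 h(a) = C1 + Integral(C2*airyai(a) + C3*airybi(a), a)


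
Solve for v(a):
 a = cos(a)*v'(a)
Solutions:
 v(a) = C1 + Integral(a/cos(a), a)


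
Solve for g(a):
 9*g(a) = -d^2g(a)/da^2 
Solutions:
 g(a) = C1*sin(3*a) + C2*cos(3*a)


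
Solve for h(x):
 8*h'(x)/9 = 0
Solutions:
 h(x) = C1


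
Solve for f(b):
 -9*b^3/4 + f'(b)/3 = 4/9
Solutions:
 f(b) = C1 + 27*b^4/16 + 4*b/3


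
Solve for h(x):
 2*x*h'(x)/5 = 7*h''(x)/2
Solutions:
 h(x) = C1 + C2*erfi(sqrt(70)*x/35)


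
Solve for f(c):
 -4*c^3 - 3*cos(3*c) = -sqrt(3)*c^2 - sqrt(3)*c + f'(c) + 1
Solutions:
 f(c) = C1 - c^4 + sqrt(3)*c^3/3 + sqrt(3)*c^2/2 - c - sin(3*c)


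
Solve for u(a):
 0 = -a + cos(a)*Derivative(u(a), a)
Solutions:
 u(a) = C1 + Integral(a/cos(a), a)


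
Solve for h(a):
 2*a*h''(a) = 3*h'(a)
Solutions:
 h(a) = C1 + C2*a^(5/2)


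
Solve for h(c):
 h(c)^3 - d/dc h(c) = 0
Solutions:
 h(c) = -sqrt(2)*sqrt(-1/(C1 + c))/2
 h(c) = sqrt(2)*sqrt(-1/(C1 + c))/2


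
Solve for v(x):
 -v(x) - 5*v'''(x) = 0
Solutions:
 v(x) = C3*exp(-5^(2/3)*x/5) + (C1*sin(sqrt(3)*5^(2/3)*x/10) + C2*cos(sqrt(3)*5^(2/3)*x/10))*exp(5^(2/3)*x/10)


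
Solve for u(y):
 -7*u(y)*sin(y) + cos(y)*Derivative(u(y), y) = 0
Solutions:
 u(y) = C1/cos(y)^7


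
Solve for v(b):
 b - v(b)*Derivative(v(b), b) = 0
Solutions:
 v(b) = -sqrt(C1 + b^2)
 v(b) = sqrt(C1 + b^2)


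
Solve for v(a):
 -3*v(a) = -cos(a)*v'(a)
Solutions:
 v(a) = C1*(sin(a) + 1)^(3/2)/(sin(a) - 1)^(3/2)


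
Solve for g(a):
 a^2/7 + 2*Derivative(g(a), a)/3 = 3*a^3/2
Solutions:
 g(a) = C1 + 9*a^4/16 - a^3/14


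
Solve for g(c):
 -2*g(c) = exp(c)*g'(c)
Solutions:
 g(c) = C1*exp(2*exp(-c))


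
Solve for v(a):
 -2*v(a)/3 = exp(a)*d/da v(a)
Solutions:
 v(a) = C1*exp(2*exp(-a)/3)


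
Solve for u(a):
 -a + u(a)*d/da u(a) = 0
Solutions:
 u(a) = -sqrt(C1 + a^2)
 u(a) = sqrt(C1 + a^2)


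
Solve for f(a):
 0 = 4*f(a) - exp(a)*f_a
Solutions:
 f(a) = C1*exp(-4*exp(-a))


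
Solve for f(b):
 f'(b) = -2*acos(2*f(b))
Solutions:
 Integral(1/acos(2*_y), (_y, f(b))) = C1 - 2*b


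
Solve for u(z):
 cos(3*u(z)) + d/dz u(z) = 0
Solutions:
 u(z) = -asin((C1 + exp(6*z))/(C1 - exp(6*z)))/3 + pi/3
 u(z) = asin((C1 + exp(6*z))/(C1 - exp(6*z)))/3


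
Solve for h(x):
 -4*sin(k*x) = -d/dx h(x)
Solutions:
 h(x) = C1 - 4*cos(k*x)/k


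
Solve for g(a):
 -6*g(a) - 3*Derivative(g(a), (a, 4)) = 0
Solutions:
 g(a) = (C1*sin(2^(3/4)*a/2) + C2*cos(2^(3/4)*a/2))*exp(-2^(3/4)*a/2) + (C3*sin(2^(3/4)*a/2) + C4*cos(2^(3/4)*a/2))*exp(2^(3/4)*a/2)


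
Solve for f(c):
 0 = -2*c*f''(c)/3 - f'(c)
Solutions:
 f(c) = C1 + C2/sqrt(c)


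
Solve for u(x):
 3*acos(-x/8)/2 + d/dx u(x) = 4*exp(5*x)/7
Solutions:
 u(x) = C1 - 3*x*acos(-x/8)/2 - 3*sqrt(64 - x^2)/2 + 4*exp(5*x)/35


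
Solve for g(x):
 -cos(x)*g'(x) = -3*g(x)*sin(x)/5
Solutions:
 g(x) = C1/cos(x)^(3/5)


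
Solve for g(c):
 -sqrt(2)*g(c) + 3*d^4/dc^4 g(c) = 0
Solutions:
 g(c) = C1*exp(-2^(1/8)*3^(3/4)*c/3) + C2*exp(2^(1/8)*3^(3/4)*c/3) + C3*sin(2^(1/8)*3^(3/4)*c/3) + C4*cos(2^(1/8)*3^(3/4)*c/3)


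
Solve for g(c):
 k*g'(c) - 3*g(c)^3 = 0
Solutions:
 g(c) = -sqrt(2)*sqrt(-k/(C1*k + 3*c))/2
 g(c) = sqrt(2)*sqrt(-k/(C1*k + 3*c))/2


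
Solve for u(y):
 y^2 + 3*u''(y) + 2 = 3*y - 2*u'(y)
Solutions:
 u(y) = C1 + C2*exp(-2*y/3) - y^3/6 + 3*y^2/2 - 11*y/2


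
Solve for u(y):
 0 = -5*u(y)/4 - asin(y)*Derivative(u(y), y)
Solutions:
 u(y) = C1*exp(-5*Integral(1/asin(y), y)/4)


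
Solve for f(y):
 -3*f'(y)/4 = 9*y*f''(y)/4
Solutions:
 f(y) = C1 + C2*y^(2/3)


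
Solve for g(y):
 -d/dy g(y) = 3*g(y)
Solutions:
 g(y) = C1*exp(-3*y)


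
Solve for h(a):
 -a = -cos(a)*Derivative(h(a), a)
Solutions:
 h(a) = C1 + Integral(a/cos(a), a)


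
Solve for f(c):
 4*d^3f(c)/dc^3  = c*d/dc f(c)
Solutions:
 f(c) = C1 + Integral(C2*airyai(2^(1/3)*c/2) + C3*airybi(2^(1/3)*c/2), c)


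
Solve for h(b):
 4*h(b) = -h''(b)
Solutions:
 h(b) = C1*sin(2*b) + C2*cos(2*b)


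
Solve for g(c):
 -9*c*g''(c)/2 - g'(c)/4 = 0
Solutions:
 g(c) = C1 + C2*c^(17/18)


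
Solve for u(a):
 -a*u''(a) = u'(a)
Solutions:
 u(a) = C1 + C2*log(a)


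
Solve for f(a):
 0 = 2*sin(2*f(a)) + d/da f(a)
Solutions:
 f(a) = pi - acos((-C1 - exp(8*a))/(C1 - exp(8*a)))/2
 f(a) = acos((-C1 - exp(8*a))/(C1 - exp(8*a)))/2


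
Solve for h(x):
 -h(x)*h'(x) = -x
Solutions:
 h(x) = -sqrt(C1 + x^2)
 h(x) = sqrt(C1 + x^2)


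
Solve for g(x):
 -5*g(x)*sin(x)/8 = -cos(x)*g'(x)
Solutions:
 g(x) = C1/cos(x)^(5/8)


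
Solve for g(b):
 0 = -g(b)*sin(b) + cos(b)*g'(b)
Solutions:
 g(b) = C1/cos(b)


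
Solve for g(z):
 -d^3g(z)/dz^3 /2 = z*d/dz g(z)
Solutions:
 g(z) = C1 + Integral(C2*airyai(-2^(1/3)*z) + C3*airybi(-2^(1/3)*z), z)


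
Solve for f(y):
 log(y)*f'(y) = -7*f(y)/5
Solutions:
 f(y) = C1*exp(-7*li(y)/5)


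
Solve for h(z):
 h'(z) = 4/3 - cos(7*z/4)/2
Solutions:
 h(z) = C1 + 4*z/3 - 2*sin(7*z/4)/7


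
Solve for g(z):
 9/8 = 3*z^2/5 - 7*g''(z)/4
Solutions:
 g(z) = C1 + C2*z + z^4/35 - 9*z^2/28


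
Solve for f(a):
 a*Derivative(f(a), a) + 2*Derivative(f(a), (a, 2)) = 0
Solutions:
 f(a) = C1 + C2*erf(a/2)


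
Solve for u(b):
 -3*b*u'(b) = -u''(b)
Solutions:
 u(b) = C1 + C2*erfi(sqrt(6)*b/2)


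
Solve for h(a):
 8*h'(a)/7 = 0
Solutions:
 h(a) = C1


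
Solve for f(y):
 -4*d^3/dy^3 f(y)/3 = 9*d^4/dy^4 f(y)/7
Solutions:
 f(y) = C1 + C2*y + C3*y^2 + C4*exp(-28*y/27)


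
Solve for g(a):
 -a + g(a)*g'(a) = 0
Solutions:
 g(a) = -sqrt(C1 + a^2)
 g(a) = sqrt(C1 + a^2)


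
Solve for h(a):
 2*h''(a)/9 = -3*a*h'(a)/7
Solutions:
 h(a) = C1 + C2*erf(3*sqrt(21)*a/14)


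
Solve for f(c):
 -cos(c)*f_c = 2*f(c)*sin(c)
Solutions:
 f(c) = C1*cos(c)^2


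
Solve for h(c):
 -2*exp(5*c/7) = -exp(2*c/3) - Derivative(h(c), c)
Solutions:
 h(c) = C1 + 14*exp(5*c/7)/5 - 3*exp(2*c/3)/2


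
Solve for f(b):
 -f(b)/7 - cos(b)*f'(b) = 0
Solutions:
 f(b) = C1*(sin(b) - 1)^(1/14)/(sin(b) + 1)^(1/14)


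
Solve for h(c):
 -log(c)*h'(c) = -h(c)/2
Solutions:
 h(c) = C1*exp(li(c)/2)


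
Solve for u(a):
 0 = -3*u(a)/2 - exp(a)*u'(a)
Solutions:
 u(a) = C1*exp(3*exp(-a)/2)


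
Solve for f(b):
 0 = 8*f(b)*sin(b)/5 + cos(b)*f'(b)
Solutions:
 f(b) = C1*cos(b)^(8/5)


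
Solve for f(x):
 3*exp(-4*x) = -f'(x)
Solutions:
 f(x) = C1 + 3*exp(-4*x)/4


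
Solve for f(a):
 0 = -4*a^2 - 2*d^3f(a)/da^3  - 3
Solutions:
 f(a) = C1 + C2*a + C3*a^2 - a^5/30 - a^3/4


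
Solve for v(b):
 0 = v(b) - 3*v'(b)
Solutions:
 v(b) = C1*exp(b/3)


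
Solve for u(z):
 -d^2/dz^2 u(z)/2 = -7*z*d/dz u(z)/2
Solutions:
 u(z) = C1 + C2*erfi(sqrt(14)*z/2)


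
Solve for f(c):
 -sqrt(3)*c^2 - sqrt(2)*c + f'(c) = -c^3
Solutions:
 f(c) = C1 - c^4/4 + sqrt(3)*c^3/3 + sqrt(2)*c^2/2


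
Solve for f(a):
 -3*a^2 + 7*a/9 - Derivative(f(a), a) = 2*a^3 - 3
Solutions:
 f(a) = C1 - a^4/2 - a^3 + 7*a^2/18 + 3*a


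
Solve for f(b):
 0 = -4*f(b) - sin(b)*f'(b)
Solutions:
 f(b) = C1*(cos(b)^2 + 2*cos(b) + 1)/(cos(b)^2 - 2*cos(b) + 1)


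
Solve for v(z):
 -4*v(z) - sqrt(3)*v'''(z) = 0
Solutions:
 v(z) = C3*exp(-2^(2/3)*3^(5/6)*z/3) + (C1*sin(2^(2/3)*3^(1/3)*z/2) + C2*cos(2^(2/3)*3^(1/3)*z/2))*exp(2^(2/3)*3^(5/6)*z/6)


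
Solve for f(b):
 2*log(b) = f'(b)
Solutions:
 f(b) = C1 + 2*b*log(b) - 2*b


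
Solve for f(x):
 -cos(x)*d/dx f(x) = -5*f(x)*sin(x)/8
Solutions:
 f(x) = C1/cos(x)^(5/8)


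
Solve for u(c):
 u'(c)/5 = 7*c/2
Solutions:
 u(c) = C1 + 35*c^2/4


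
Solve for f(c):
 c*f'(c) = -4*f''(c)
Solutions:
 f(c) = C1 + C2*erf(sqrt(2)*c/4)


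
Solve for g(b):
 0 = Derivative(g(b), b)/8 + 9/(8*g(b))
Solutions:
 g(b) = -sqrt(C1 - 18*b)
 g(b) = sqrt(C1 - 18*b)


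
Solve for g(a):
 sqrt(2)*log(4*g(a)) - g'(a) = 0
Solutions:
 -sqrt(2)*Integral(1/(log(_y) + 2*log(2)), (_y, g(a)))/2 = C1 - a


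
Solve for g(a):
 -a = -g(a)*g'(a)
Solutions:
 g(a) = -sqrt(C1 + a^2)
 g(a) = sqrt(C1 + a^2)


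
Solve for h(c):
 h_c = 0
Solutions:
 h(c) = C1


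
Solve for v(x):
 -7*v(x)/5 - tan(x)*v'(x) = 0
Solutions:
 v(x) = C1/sin(x)^(7/5)


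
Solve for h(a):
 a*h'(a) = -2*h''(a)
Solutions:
 h(a) = C1 + C2*erf(a/2)


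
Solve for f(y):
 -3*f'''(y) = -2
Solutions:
 f(y) = C1 + C2*y + C3*y^2 + y^3/9


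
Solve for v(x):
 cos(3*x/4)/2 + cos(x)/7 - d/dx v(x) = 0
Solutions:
 v(x) = C1 + 2*sin(3*x/4)/3 + sin(x)/7


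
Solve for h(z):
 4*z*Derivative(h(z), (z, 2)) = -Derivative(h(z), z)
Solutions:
 h(z) = C1 + C2*z^(3/4)


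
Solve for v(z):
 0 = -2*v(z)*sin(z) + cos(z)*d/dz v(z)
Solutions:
 v(z) = C1/cos(z)^2


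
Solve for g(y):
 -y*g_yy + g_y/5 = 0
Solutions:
 g(y) = C1 + C2*y^(6/5)


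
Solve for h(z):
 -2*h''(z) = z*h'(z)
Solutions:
 h(z) = C1 + C2*erf(z/2)


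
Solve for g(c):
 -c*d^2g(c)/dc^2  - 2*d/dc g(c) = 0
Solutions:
 g(c) = C1 + C2/c


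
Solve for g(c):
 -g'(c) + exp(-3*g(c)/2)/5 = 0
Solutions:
 g(c) = 2*log(C1 + 3*c/10)/3
 g(c) = 2*log(10^(2/3)*(-3^(1/3) - 3^(5/6)*I)*(C1 + c)^(1/3)/20)
 g(c) = 2*log(10^(2/3)*(-3^(1/3) + 3^(5/6)*I)*(C1 + c)^(1/3)/20)


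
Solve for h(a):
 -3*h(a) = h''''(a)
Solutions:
 h(a) = (C1*sin(sqrt(2)*3^(1/4)*a/2) + C2*cos(sqrt(2)*3^(1/4)*a/2))*exp(-sqrt(2)*3^(1/4)*a/2) + (C3*sin(sqrt(2)*3^(1/4)*a/2) + C4*cos(sqrt(2)*3^(1/4)*a/2))*exp(sqrt(2)*3^(1/4)*a/2)


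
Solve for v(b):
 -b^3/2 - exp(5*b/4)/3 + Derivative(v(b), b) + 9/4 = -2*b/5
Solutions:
 v(b) = C1 + b^4/8 - b^2/5 - 9*b/4 + 4*exp(5*b/4)/15
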